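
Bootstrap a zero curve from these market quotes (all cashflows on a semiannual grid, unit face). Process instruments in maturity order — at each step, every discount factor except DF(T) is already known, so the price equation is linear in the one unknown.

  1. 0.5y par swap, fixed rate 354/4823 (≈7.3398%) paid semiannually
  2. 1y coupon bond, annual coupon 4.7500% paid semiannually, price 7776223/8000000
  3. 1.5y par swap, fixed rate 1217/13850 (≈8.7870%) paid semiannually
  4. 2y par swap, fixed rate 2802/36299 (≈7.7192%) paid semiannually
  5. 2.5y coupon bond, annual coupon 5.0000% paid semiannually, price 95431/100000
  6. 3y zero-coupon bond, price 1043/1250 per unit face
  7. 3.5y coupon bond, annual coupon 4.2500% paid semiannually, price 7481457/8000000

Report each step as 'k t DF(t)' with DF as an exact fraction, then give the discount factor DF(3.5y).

step 1 [0.5y] swap r/2=177/4823: DF=(1 − 177/4823·(0))/(1+177/4823) = 4823/5000 ≈ 0.964600
step 2 [1y] bond c/2=19/800: DF=(7776223/8000000 − 19/800·(0.964600))/(1+19/800) = 9271/10000 ≈ 0.927100
step 3 [1.5y] swap r/2=1217/27700: DF=(1 − 1217/27700·(0.964600+0.927100))/(1+1217/27700) = 8783/10000 ≈ 0.878300
step 4 [2y] swap r/2=1401/36299: DF=(1 − 1401/36299·(0.964600+0.927100+0.878300))/(1+1401/36299) = 8599/10000 ≈ 0.859900
step 5 [2.5y] bond c/2=1/40: DF=(95431/100000 − 1/40·(0.964600+0.927100+0.878300+0.859900))/(1+1/40) = 337/400 ≈ 0.842500
step 6 [3y] zero: DF = P = 1043/1250 ≈ 0.834400
step 7 [3.5y] bond c/2=17/800: DF=(7481457/8000000 − 17/800·(0.964600+0.927100+0.878300+0.859900+0.842500+0.834400))/(1+17/800) = 8053/10000 ≈ 0.805300

1 1/2 4823/5000
2 1 9271/10000
3 3/2 8783/10000
4 2 8599/10000
5 5/2 337/400
6 3 1043/1250
7 7/2 8053/10000
DF(3.5y) = 8053/10000 ≈ 0.805300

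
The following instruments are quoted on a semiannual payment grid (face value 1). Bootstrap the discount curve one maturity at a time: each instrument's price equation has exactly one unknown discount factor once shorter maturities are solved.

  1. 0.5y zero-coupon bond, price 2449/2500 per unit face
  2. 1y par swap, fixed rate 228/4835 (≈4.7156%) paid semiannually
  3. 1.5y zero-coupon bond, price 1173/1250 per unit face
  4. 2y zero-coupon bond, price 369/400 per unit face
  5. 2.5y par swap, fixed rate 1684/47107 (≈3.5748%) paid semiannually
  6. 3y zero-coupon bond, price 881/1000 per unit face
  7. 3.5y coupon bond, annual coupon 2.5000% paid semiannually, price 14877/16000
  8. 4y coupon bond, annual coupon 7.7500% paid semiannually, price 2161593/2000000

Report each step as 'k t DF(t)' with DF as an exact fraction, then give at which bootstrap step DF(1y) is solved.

1 1/2 2449/2500
2 1 1193/1250
3 3/2 1173/1250
4 2 369/400
5 5/2 4579/5000
6 3 881/1000
7 7/2 8493/10000
8 4 4001/5000
DF(1y) is solved at step 2

step 1 [0.5y] zero: DF = P = 2449/2500 ≈ 0.979600
step 2 [1y] swap r/2=114/4835: DF=(1 − 114/4835·(0.979600))/(1+114/4835) = 1193/1250 ≈ 0.954400
step 3 [1.5y] zero: DF = P = 1173/1250 ≈ 0.938400
step 4 [2y] zero: DF = P = 369/400 ≈ 0.922500
step 5 [2.5y] swap r/2=842/47107: DF=(1 − 842/47107·(0.979600+0.954400+0.938400+0.922500))/(1+842/47107) = 4579/5000 ≈ 0.915800
step 6 [3y] zero: DF = P = 881/1000 ≈ 0.881000
step 7 [3.5y] bond c/2=1/80: DF=(14877/16000 − 1/80·(0.979600+0.954400+0.938400+0.922500+0.915800+0.881000))/(1+1/80) = 8493/10000 ≈ 0.849300
step 8 [4y] bond c/2=31/800: DF=(2161593/2000000 − 31/800·(0.979600+0.954400+0.938400+0.922500+0.915800+0.881000+0.849300))/(1+31/800) = 4001/5000 ≈ 0.800200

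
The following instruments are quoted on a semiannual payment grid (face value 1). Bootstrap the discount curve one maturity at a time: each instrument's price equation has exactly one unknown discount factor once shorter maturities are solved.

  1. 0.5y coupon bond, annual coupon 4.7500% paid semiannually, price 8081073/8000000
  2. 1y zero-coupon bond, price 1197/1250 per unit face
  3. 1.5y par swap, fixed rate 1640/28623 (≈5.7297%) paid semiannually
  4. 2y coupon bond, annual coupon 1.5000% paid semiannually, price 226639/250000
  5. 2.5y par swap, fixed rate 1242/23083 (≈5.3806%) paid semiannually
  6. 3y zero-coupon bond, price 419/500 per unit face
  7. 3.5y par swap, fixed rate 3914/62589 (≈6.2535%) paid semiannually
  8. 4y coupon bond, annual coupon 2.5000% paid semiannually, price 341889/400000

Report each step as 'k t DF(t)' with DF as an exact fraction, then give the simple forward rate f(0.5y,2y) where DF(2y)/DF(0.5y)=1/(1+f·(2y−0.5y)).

step 1 [0.5y] bond c/2=19/800: DF=(8081073/8000000 − 19/800·(0))/(1+19/800) = 9867/10000 ≈ 0.986700
step 2 [1y] zero: DF = P = 1197/1250 ≈ 0.957600
step 3 [1.5y] swap r/2=820/28623: DF=(1 − 820/28623·(0.986700+0.957600))/(1+820/28623) = 459/500 ≈ 0.918000
step 4 [2y] bond c/2=3/400: DF=(226639/250000 − 3/400·(0.986700+0.957600+0.918000))/(1+3/400) = 1757/2000 ≈ 0.878500
step 5 [2.5y] swap r/2=621/23083: DF=(1 − 621/23083·(0.986700+0.957600+0.918000+0.878500))/(1+621/23083) = 4379/5000 ≈ 0.875800
step 6 [3y] zero: DF = P = 419/500 ≈ 0.838000
step 7 [3.5y] swap r/2=1957/62589: DF=(1 − 1957/62589·(0.986700+0.957600+0.918000+0.878500+0.875800+0.838000))/(1+1957/62589) = 8043/10000 ≈ 0.804300
step 8 [4y] bond c/2=1/80: DF=(341889/400000 − 1/80·(0.986700+0.957600+0.918000+0.878500+0.875800+0.838000+0.804300))/(1+1/80) = 7669/10000 ≈ 0.766900

1 1/2 9867/10000
2 1 1197/1250
3 3/2 459/500
4 2 1757/2000
5 5/2 4379/5000
6 3 419/500
7 7/2 8043/10000
8 4 7669/10000
f(0.5y,2y) = ((9867/10000)/(1757/2000) − 1)/(3/2) = 2164/26355 ≈ 8.2110%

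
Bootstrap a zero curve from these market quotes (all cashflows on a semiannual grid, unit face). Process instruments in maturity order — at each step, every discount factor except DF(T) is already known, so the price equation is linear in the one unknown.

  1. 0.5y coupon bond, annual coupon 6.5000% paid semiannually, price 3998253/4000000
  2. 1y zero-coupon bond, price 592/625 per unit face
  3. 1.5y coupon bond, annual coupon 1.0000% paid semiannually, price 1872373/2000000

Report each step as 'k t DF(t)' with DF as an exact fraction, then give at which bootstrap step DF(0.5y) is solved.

step 1 [0.5y] bond c/2=13/400: DF=(3998253/4000000 − 13/400·(0))/(1+13/400) = 9681/10000 ≈ 0.968100
step 2 [1y] zero: DF = P = 592/625 ≈ 0.947200
step 3 [1.5y] bond c/2=1/200: DF=(1872373/2000000 − 1/200·(0.968100+0.947200))/(1+1/200) = 461/500 ≈ 0.922000

1 1/2 9681/10000
2 1 592/625
3 3/2 461/500
DF(0.5y) is solved at step 1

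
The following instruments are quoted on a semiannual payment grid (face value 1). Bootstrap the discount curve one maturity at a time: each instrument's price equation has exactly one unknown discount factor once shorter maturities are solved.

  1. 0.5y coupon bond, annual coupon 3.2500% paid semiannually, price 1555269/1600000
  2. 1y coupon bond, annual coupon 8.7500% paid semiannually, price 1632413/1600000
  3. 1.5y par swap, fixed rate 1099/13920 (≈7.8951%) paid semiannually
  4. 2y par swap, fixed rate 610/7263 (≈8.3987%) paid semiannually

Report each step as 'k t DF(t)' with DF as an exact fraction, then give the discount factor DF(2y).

1 1/2 1913/2000
2 1 4687/5000
3 3/2 8901/10000
4 2 339/400
DF(2y) = 339/400 ≈ 0.847500

step 1 [0.5y] bond c/2=13/800: DF=(1555269/1600000 − 13/800·(0))/(1+13/800) = 1913/2000 ≈ 0.956500
step 2 [1y] bond c/2=7/160: DF=(1632413/1600000 − 7/160·(0.956500))/(1+7/160) = 4687/5000 ≈ 0.937400
step 3 [1.5y] swap r/2=1099/27840: DF=(1 − 1099/27840·(0.956500+0.937400))/(1+1099/27840) = 8901/10000 ≈ 0.890100
step 4 [2y] swap r/2=305/7263: DF=(1 − 305/7263·(0.956500+0.937400+0.890100))/(1+305/7263) = 339/400 ≈ 0.847500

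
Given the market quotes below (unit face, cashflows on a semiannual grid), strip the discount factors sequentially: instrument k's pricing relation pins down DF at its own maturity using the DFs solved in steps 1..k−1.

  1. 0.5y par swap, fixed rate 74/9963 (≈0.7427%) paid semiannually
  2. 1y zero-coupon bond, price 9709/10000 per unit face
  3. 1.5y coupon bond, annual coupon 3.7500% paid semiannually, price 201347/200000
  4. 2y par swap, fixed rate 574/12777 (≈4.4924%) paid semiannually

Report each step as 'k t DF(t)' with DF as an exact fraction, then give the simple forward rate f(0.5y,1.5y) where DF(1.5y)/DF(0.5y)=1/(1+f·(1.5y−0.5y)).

step 1 [0.5y] swap r/2=37/9963: DF=(1 − 37/9963·(0))/(1+37/9963) = 9963/10000 ≈ 0.996300
step 2 [1y] zero: DF = P = 9709/10000 ≈ 0.970900
step 3 [1.5y] bond c/2=3/160: DF=(201347/200000 − 3/160·(0.996300+0.970900))/(1+3/160) = 119/125 ≈ 0.952000
step 4 [2y] swap r/2=287/12777: DF=(1 − 287/12777·(0.996300+0.970900+0.952000))/(1+287/12777) = 9139/10000 ≈ 0.913900

1 1/2 9963/10000
2 1 9709/10000
3 3/2 119/125
4 2 9139/10000
f(0.5y,1.5y) = ((9963/10000)/(119/125) − 1)/(1) = 443/9520 ≈ 4.6534%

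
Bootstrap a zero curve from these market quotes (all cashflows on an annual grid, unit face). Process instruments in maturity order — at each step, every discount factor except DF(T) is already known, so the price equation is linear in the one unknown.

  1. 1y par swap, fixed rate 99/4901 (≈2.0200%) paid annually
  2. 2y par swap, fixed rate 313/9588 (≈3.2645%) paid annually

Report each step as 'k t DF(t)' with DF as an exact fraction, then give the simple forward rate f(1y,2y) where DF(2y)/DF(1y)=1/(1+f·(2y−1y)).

step 1 [1y] swap r/1=99/4901: DF=(1 − 99/4901·(0))/(1+99/4901) = 4901/5000 ≈ 0.980200
step 2 [2y] swap r/1=313/9588: DF=(1 − 313/9588·(0.980200))/(1+313/9588) = 4687/5000 ≈ 0.937400

1 1 4901/5000
2 2 4687/5000
f(1y,2y) = ((4901/5000)/(4687/5000) − 1)/(1) = 214/4687 ≈ 4.5658%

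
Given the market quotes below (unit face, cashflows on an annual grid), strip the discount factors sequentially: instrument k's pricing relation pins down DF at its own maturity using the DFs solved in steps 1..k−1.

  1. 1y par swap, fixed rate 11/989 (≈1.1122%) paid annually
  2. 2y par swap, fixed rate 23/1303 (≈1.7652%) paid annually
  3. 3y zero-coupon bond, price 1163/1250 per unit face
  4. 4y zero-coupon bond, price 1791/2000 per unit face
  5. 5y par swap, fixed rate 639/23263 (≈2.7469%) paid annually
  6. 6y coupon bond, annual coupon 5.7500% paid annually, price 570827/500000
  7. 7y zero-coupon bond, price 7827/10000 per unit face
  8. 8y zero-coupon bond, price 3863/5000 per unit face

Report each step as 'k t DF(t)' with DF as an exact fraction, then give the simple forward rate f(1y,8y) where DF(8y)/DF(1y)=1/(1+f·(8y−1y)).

step 1 [1y] swap r/1=11/989: DF=(1 − 11/989·(0))/(1+11/989) = 989/1000 ≈ 0.989000
step 2 [2y] swap r/1=23/1303: DF=(1 − 23/1303·(0.989000))/(1+23/1303) = 1931/2000 ≈ 0.965500
step 3 [3y] zero: DF = P = 1163/1250 ≈ 0.930400
step 4 [4y] zero: DF = P = 1791/2000 ≈ 0.895500
step 5 [5y] swap r/1=639/23263: DF=(1 − 639/23263·(0.989000+0.965500+0.930400+0.895500))/(1+639/23263) = 4361/5000 ≈ 0.872200
step 6 [6y] bond c/1=23/400: DF=(570827/500000 − 23/400·(0.989000+0.965500+0.930400+0.895500+0.872200))/(1+23/400) = 4133/5000 ≈ 0.826600
step 7 [7y] zero: DF = P = 7827/10000 ≈ 0.782700
step 8 [8y] zero: DF = P = 3863/5000 ≈ 0.772600

1 1 989/1000
2 2 1931/2000
3 3 1163/1250
4 4 1791/2000
5 5 4361/5000
6 6 4133/5000
7 7 7827/10000
8 8 3863/5000
f(1y,8y) = ((989/1000)/(3863/5000) − 1)/(7) = 1082/27041 ≈ 4.0013%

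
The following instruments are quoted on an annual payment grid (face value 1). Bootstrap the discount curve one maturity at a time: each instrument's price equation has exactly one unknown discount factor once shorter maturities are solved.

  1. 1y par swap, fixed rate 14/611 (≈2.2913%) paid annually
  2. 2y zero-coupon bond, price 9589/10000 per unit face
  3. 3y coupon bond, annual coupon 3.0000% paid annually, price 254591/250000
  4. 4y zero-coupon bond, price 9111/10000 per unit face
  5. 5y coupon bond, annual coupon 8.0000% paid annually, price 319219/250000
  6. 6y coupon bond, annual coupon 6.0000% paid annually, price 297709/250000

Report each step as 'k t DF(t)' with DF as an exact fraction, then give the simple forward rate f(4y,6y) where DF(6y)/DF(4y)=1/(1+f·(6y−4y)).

1 1 611/625
2 2 9589/10000
3 3 9323/10000
4 4 9111/10000
5 5 9023/10000
6 6 1073/1250
f(4y,6y) = ((9111/10000)/(1073/1250) − 1)/(2) = 527/17168 ≈ 3.0697%

step 1 [1y] swap r/1=14/611: DF=(1 − 14/611·(0))/(1+14/611) = 611/625 ≈ 0.977600
step 2 [2y] zero: DF = P = 9589/10000 ≈ 0.958900
step 3 [3y] bond c/1=3/100: DF=(254591/250000 − 3/100·(0.977600+0.958900))/(1+3/100) = 9323/10000 ≈ 0.932300
step 4 [4y] zero: DF = P = 9111/10000 ≈ 0.911100
step 5 [5y] bond c/1=2/25: DF=(319219/250000 − 2/25·(0.977600+0.958900+0.932300+0.911100))/(1+2/25) = 9023/10000 ≈ 0.902300
step 6 [6y] bond c/1=3/50: DF=(297709/250000 − 3/50·(0.977600+0.958900+0.932300+0.911100+0.902300))/(1+3/50) = 1073/1250 ≈ 0.858400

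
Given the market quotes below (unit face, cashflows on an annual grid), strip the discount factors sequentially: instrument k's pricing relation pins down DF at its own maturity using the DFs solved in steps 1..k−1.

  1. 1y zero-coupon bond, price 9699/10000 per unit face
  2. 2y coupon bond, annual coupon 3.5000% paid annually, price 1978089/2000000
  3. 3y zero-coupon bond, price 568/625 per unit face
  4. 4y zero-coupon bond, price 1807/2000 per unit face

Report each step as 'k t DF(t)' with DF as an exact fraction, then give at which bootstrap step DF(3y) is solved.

step 1 [1y] zero: DF = P = 9699/10000 ≈ 0.969900
step 2 [2y] bond c/1=7/200: DF=(1978089/2000000 − 7/200·(0.969900))/(1+7/200) = 2307/2500 ≈ 0.922800
step 3 [3y] zero: DF = P = 568/625 ≈ 0.908800
step 4 [4y] zero: DF = P = 1807/2000 ≈ 0.903500

1 1 9699/10000
2 2 2307/2500
3 3 568/625
4 4 1807/2000
DF(3y) is solved at step 3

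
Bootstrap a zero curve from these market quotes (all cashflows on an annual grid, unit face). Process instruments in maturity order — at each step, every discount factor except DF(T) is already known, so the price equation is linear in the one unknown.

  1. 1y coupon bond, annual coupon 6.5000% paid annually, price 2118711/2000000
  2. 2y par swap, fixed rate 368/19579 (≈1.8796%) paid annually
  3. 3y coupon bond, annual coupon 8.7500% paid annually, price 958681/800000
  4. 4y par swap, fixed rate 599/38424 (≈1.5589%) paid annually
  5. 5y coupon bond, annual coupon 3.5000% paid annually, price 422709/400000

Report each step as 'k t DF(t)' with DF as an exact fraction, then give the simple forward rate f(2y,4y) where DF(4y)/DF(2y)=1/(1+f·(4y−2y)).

1 1 9947/10000
2 2 602/625
3 3 2361/2500
4 4 9401/10000
5 5 8911/10000
f(2y,4y) = ((602/625)/(9401/10000) − 1)/(2) = 33/2686 ≈ 1.2286%

step 1 [1y] bond c/1=13/200: DF=(2118711/2000000 − 13/200·(0))/(1+13/200) = 9947/10000 ≈ 0.994700
step 2 [2y] swap r/1=368/19579: DF=(1 − 368/19579·(0.994700))/(1+368/19579) = 602/625 ≈ 0.963200
step 3 [3y] bond c/1=7/80: DF=(958681/800000 − 7/80·(0.994700+0.963200))/(1+7/80) = 2361/2500 ≈ 0.944400
step 4 [4y] swap r/1=599/38424: DF=(1 − 599/38424·(0.994700+0.963200+0.944400))/(1+599/38424) = 9401/10000 ≈ 0.940100
step 5 [5y] bond c/1=7/200: DF=(422709/400000 − 7/200·(0.994700+0.963200+0.944400+0.940100))/(1+7/200) = 8911/10000 ≈ 0.891100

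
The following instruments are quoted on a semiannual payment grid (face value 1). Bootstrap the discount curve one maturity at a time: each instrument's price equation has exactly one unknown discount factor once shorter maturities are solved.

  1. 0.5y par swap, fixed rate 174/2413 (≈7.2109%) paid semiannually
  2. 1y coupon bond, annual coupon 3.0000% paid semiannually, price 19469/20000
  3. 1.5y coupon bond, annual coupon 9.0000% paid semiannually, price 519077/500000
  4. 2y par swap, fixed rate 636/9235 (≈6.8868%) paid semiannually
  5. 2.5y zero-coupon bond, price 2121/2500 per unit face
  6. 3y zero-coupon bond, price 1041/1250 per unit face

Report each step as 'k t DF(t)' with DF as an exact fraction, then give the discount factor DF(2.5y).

1 1/2 2413/2500
2 1 1181/1250
3 3/2 1139/1250
4 2 1091/1250
5 5/2 2121/2500
6 3 1041/1250
DF(2.5y) = 2121/2500 ≈ 0.848400

step 1 [0.5y] swap r/2=87/2413: DF=(1 − 87/2413·(0))/(1+87/2413) = 2413/2500 ≈ 0.965200
step 2 [1y] bond c/2=3/200: DF=(19469/20000 − 3/200·(0.965200))/(1+3/200) = 1181/1250 ≈ 0.944800
step 3 [1.5y] bond c/2=9/200: DF=(519077/500000 − 9/200·(0.965200+0.944800))/(1+9/200) = 1139/1250 ≈ 0.911200
step 4 [2y] swap r/2=318/9235: DF=(1 − 318/9235·(0.965200+0.944800+0.911200))/(1+318/9235) = 1091/1250 ≈ 0.872800
step 5 [2.5y] zero: DF = P = 2121/2500 ≈ 0.848400
step 6 [3y] zero: DF = P = 1041/1250 ≈ 0.832800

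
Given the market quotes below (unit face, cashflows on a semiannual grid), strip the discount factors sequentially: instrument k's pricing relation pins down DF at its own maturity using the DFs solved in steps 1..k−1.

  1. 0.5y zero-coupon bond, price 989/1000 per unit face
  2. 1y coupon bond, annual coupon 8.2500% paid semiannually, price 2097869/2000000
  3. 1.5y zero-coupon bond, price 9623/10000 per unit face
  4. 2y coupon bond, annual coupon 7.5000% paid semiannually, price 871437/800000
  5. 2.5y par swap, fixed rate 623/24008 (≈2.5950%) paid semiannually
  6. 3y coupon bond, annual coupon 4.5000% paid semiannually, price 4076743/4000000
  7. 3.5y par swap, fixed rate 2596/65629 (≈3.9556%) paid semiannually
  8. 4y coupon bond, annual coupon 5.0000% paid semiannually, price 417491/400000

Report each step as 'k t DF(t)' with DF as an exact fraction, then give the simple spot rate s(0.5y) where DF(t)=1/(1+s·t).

1 1/2 989/1000
2 1 4841/5000
3 3/2 9623/10000
4 2 2361/2500
5 5/2 9377/10000
6 3 8911/10000
7 7/2 4351/5000
8 4 4291/5000
s(0.5y) = (1/(989/1000) − 1)/(1/2) = 22/989 ≈ 2.2245%

step 1 [0.5y] zero: DF = P = 989/1000 ≈ 0.989000
step 2 [1y] bond c/2=33/800: DF=(2097869/2000000 − 33/800·(0.989000))/(1+33/800) = 4841/5000 ≈ 0.968200
step 3 [1.5y] zero: DF = P = 9623/10000 ≈ 0.962300
step 4 [2y] bond c/2=3/80: DF=(871437/800000 − 3/80·(0.989000+0.968200+0.962300))/(1+3/80) = 2361/2500 ≈ 0.944400
step 5 [2.5y] swap r/2=623/48016: DF=(1 − 623/48016·(0.989000+0.968200+0.962300+0.944400))/(1+623/48016) = 9377/10000 ≈ 0.937700
step 6 [3y] bond c/2=9/400: DF=(4076743/4000000 − 9/400·(0.989000+0.968200+0.962300+0.944400+0.937700))/(1+9/400) = 8911/10000 ≈ 0.891100
step 7 [3.5y] swap r/2=1298/65629: DF=(1 − 1298/65629·(0.989000+0.968200+0.962300+0.944400+0.937700+0.891100))/(1+1298/65629) = 4351/5000 ≈ 0.870200
step 8 [4y] bond c/2=1/40: DF=(417491/400000 − 1/40·(0.989000+0.968200+0.962300+0.944400+0.937700+0.891100+0.870200))/(1+1/40) = 4291/5000 ≈ 0.858200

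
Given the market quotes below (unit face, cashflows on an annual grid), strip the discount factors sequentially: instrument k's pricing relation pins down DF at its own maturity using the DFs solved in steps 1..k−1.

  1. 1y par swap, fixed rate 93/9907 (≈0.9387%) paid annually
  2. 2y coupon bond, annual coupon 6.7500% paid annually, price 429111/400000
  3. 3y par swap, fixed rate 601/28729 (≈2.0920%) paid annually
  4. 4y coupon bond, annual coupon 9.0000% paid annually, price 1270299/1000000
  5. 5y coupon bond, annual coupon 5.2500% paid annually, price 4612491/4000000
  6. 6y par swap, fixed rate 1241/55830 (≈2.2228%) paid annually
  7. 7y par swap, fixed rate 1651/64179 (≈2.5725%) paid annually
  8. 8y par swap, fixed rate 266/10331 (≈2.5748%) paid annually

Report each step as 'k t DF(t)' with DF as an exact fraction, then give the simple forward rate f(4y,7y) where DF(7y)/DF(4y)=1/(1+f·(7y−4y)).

1 1 9907/10000
2 2 9423/10000
3 3 9399/10000
4 4 4641/5000
5 5 453/500
6 6 8759/10000
7 7 8349/10000
8 8 4069/5000
f(4y,7y) = ((4641/5000)/(8349/10000) − 1)/(3) = 311/8349 ≈ 3.7250%

step 1 [1y] swap r/1=93/9907: DF=(1 − 93/9907·(0))/(1+93/9907) = 9907/10000 ≈ 0.990700
step 2 [2y] bond c/1=27/400: DF=(429111/400000 − 27/400·(0.990700))/(1+27/400) = 9423/10000 ≈ 0.942300
step 3 [3y] swap r/1=601/28729: DF=(1 − 601/28729·(0.990700+0.942300))/(1+601/28729) = 9399/10000 ≈ 0.939900
step 4 [4y] bond c/1=9/100: DF=(1270299/1000000 − 9/100·(0.990700+0.942300+0.939900))/(1+9/100) = 4641/5000 ≈ 0.928200
step 5 [5y] bond c/1=21/400: DF=(4612491/4000000 − 21/400·(0.990700+0.942300+0.939900+0.928200))/(1+21/400) = 453/500 ≈ 0.906000
step 6 [6y] swap r/1=1241/55830: DF=(1 − 1241/55830·(0.990700+0.942300+0.939900+0.928200+0.906000))/(1+1241/55830) = 8759/10000 ≈ 0.875900
step 7 [7y] swap r/1=1651/64179: DF=(1 − 1651/64179·(0.990700+0.942300+0.939900+0.928200+0.906000+0.875900))/(1+1651/64179) = 8349/10000 ≈ 0.834900
step 8 [8y] swap r/1=266/10331: DF=(1 − 266/10331·(0.990700+0.942300+0.939900+0.928200+0.906000+0.875900+0.834900))/(1+266/10331) = 4069/5000 ≈ 0.813800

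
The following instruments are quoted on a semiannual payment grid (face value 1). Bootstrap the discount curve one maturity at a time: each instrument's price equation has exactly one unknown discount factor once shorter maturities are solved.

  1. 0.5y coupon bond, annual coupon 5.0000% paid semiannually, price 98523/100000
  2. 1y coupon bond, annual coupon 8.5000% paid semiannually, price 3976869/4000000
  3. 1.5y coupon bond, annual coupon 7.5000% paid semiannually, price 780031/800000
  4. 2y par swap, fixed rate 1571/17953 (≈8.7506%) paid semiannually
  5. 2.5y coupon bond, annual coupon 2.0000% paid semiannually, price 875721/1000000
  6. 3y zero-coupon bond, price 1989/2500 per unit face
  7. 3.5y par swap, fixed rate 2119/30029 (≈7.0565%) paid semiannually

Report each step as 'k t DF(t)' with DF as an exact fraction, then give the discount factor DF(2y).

step 1 [0.5y] bond c/2=1/40: DF=(98523/100000 − 1/40·(0))/(1+1/40) = 2403/2500 ≈ 0.961200
step 2 [1y] bond c/2=17/400: DF=(3976869/4000000 − 17/400·(0.961200))/(1+17/400) = 1829/2000 ≈ 0.914500
step 3 [1.5y] bond c/2=3/80: DF=(780031/800000 − 3/80·(0.961200+0.914500))/(1+3/80) = 109/125 ≈ 0.872000
step 4 [2y] swap r/2=1571/35906: DF=(1 − 1571/35906·(0.961200+0.914500+0.872000))/(1+1571/35906) = 8429/10000 ≈ 0.842900
step 5 [2.5y] bond c/2=1/100: DF=(875721/1000000 − 1/100·(0.961200+0.914500+0.872000+0.842900))/(1+1/100) = 1663/2000 ≈ 0.831500
step 6 [3y] zero: DF = P = 1989/2500 ≈ 0.795600
step 7 [3.5y] swap r/2=2119/60058: DF=(1 − 2119/60058·(0.961200+0.914500+0.872000+0.842900+0.831500+0.795600))/(1+2119/60058) = 7881/10000 ≈ 0.788100

1 1/2 2403/2500
2 1 1829/2000
3 3/2 109/125
4 2 8429/10000
5 5/2 1663/2000
6 3 1989/2500
7 7/2 7881/10000
DF(2y) = 8429/10000 ≈ 0.842900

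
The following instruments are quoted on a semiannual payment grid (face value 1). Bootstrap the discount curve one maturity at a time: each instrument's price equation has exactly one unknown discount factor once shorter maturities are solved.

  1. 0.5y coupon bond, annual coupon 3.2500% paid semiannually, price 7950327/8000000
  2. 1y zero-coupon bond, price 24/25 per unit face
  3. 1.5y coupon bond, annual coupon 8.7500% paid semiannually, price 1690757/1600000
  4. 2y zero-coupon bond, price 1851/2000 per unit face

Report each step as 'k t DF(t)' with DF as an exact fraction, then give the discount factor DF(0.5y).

step 1 [0.5y] bond c/2=13/800: DF=(7950327/8000000 − 13/800·(0))/(1+13/800) = 9779/10000 ≈ 0.977900
step 2 [1y] zero: DF = P = 24/25 ≈ 0.960000
step 3 [1.5y] bond c/2=7/160: DF=(1690757/1600000 − 7/160·(0.977900+0.960000))/(1+7/160) = 582/625 ≈ 0.931200
step 4 [2y] zero: DF = P = 1851/2000 ≈ 0.925500

1 1/2 9779/10000
2 1 24/25
3 3/2 582/625
4 2 1851/2000
DF(0.5y) = 9779/10000 ≈ 0.977900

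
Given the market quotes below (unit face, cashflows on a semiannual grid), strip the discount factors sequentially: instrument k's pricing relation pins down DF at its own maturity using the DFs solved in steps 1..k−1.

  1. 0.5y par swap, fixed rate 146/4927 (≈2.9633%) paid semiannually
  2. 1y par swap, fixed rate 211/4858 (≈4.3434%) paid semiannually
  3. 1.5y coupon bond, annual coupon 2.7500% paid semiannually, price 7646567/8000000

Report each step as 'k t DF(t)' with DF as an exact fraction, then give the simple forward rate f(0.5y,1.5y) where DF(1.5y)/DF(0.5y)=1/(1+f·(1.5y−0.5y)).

1 1/2 4927/5000
2 1 4789/5000
3 3/2 1833/2000
f(0.5y,1.5y) = ((4927/5000)/(1833/2000) − 1)/(1) = 53/705 ≈ 7.5177%

step 1 [0.5y] swap r/2=73/4927: DF=(1 − 73/4927·(0))/(1+73/4927) = 4927/5000 ≈ 0.985400
step 2 [1y] swap r/2=211/9716: DF=(1 − 211/9716·(0.985400))/(1+211/9716) = 4789/5000 ≈ 0.957800
step 3 [1.5y] bond c/2=11/800: DF=(7646567/8000000 − 11/800·(0.985400+0.957800))/(1+11/800) = 1833/2000 ≈ 0.916500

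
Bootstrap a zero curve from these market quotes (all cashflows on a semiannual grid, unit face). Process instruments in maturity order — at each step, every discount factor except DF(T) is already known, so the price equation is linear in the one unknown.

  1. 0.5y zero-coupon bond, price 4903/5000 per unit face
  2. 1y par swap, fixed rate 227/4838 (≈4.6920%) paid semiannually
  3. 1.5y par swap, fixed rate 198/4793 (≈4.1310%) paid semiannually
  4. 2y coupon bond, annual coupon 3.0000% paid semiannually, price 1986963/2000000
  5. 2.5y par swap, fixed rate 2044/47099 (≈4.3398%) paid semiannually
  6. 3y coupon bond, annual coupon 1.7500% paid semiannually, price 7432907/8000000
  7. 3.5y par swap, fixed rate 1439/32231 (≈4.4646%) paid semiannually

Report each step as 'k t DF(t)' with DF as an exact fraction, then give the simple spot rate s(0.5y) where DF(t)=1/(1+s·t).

step 1 [0.5y] zero: DF = P = 4903/5000 ≈ 0.980600
step 2 [1y] swap r/2=227/9676: DF=(1 − 227/9676·(0.980600))/(1+227/9676) = 4773/5000 ≈ 0.954600
step 3 [1.5y] swap r/2=99/4793: DF=(1 − 99/4793·(0.980600+0.954600))/(1+99/4793) = 4703/5000 ≈ 0.940600
step 4 [2y] bond c/2=3/200: DF=(1986963/2000000 − 3/200·(0.980600+0.954600+0.940600))/(1+3/200) = 9363/10000 ≈ 0.936300
step 5 [2.5y] swap r/2=1022/47099: DF=(1 − 1022/47099·(0.980600+0.954600+0.940600+0.936300))/(1+1022/47099) = 4489/5000 ≈ 0.897800
step 6 [3y] bond c/2=7/800: DF=(7432907/8000000 − 7/800·(0.980600+0.954600+0.940600+0.936300+0.897800))/(1+7/800) = 4401/5000 ≈ 0.880200
step 7 [3.5y] swap r/2=1439/64462: DF=(1 − 1439/64462·(0.980600+0.954600+0.940600+0.936300+0.897800+0.880200))/(1+1439/64462) = 8561/10000 ≈ 0.856100

1 1/2 4903/5000
2 1 4773/5000
3 3/2 4703/5000
4 2 9363/10000
5 5/2 4489/5000
6 3 4401/5000
7 7/2 8561/10000
s(0.5y) = (1/(4903/5000) − 1)/(1/2) = 194/4903 ≈ 3.9568%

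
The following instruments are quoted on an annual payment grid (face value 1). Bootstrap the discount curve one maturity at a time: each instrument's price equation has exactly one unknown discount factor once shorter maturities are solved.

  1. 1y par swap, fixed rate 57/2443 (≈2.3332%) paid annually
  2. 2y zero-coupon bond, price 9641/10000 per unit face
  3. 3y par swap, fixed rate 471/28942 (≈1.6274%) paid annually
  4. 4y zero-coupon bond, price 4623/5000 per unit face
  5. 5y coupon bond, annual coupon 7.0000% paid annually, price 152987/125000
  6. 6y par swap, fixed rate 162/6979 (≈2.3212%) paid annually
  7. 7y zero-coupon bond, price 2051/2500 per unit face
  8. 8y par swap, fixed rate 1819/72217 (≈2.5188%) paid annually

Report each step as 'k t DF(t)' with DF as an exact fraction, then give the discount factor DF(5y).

step 1 [1y] swap r/1=57/2443: DF=(1 − 57/2443·(0))/(1+57/2443) = 2443/2500 ≈ 0.977200
step 2 [2y] zero: DF = P = 9641/10000 ≈ 0.964100
step 3 [3y] swap r/1=471/28942: DF=(1 − 471/28942·(0.977200+0.964100))/(1+471/28942) = 9529/10000 ≈ 0.952900
step 4 [4y] zero: DF = P = 4623/5000 ≈ 0.924600
step 5 [5y] bond c/1=7/100: DF=(152987/125000 − 7/100·(0.977200+0.964100+0.952900+0.924600))/(1+7/100) = 447/500 ≈ 0.894000
step 6 [6y] swap r/1=162/6979: DF=(1 − 162/6979·(0.977200+0.964100+0.952900+0.924600+0.894000))/(1+162/6979) = 544/625 ≈ 0.870400
step 7 [7y] zero: DF = P = 2051/2500 ≈ 0.820400
step 8 [8y] swap r/1=1819/72217: DF=(1 − 1819/72217·(0.977200+0.964100+0.952900+0.924600+0.894000+0.870400+0.820400))/(1+1819/72217) = 8181/10000 ≈ 0.818100

1 1 2443/2500
2 2 9641/10000
3 3 9529/10000
4 4 4623/5000
5 5 447/500
6 6 544/625
7 7 2051/2500
8 8 8181/10000
DF(5y) = 447/500 ≈ 0.894000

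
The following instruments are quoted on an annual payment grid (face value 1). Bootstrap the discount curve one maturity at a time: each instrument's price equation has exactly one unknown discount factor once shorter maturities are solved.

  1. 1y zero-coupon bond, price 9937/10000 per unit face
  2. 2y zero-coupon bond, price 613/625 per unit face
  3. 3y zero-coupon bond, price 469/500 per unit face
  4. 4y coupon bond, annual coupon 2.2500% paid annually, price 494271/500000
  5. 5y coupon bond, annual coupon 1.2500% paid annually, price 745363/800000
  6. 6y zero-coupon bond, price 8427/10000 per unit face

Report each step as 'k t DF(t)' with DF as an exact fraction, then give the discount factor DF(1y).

1 1 9937/10000
2 2 613/625
3 3 469/500
4 4 9027/10000
5 5 8731/10000
6 6 8427/10000
DF(1y) = 9937/10000 ≈ 0.993700

step 1 [1y] zero: DF = P = 9937/10000 ≈ 0.993700
step 2 [2y] zero: DF = P = 613/625 ≈ 0.980800
step 3 [3y] zero: DF = P = 469/500 ≈ 0.938000
step 4 [4y] bond c/1=9/400: DF=(494271/500000 − 9/400·(0.993700+0.980800+0.938000))/(1+9/400) = 9027/10000 ≈ 0.902700
step 5 [5y] bond c/1=1/80: DF=(745363/800000 − 1/80·(0.993700+0.980800+0.938000+0.902700))/(1+1/80) = 8731/10000 ≈ 0.873100
step 6 [6y] zero: DF = P = 8427/10000 ≈ 0.842700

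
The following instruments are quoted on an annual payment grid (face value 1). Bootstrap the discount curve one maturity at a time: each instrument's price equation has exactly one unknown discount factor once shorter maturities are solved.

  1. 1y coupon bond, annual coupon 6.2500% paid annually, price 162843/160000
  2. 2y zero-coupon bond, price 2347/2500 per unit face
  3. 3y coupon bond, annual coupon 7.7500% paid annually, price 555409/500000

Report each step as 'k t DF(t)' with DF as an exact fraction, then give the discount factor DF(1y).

step 1 [1y] bond c/1=1/16: DF=(162843/160000 − 1/16·(0))/(1+1/16) = 9579/10000 ≈ 0.957900
step 2 [2y] zero: DF = P = 2347/2500 ≈ 0.938800
step 3 [3y] bond c/1=31/400: DF=(555409/500000 − 31/400·(0.957900+0.938800))/(1+31/400) = 1789/2000 ≈ 0.894500

1 1 9579/10000
2 2 2347/2500
3 3 1789/2000
DF(1y) = 9579/10000 ≈ 0.957900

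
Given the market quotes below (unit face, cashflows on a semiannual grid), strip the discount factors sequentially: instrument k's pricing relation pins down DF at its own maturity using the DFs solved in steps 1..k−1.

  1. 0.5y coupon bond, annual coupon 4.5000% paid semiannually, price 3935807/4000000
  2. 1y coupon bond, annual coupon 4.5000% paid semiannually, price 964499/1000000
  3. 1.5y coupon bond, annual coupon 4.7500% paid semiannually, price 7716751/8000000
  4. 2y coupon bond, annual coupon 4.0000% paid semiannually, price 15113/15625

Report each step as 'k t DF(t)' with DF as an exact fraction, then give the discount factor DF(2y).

1 1/2 9623/10000
2 1 9221/10000
3 3/2 1797/2000
4 2 8937/10000
DF(2y) = 8937/10000 ≈ 0.893700

step 1 [0.5y] bond c/2=9/400: DF=(3935807/4000000 − 9/400·(0))/(1+9/400) = 9623/10000 ≈ 0.962300
step 2 [1y] bond c/2=9/400: DF=(964499/1000000 − 9/400·(0.962300))/(1+9/400) = 9221/10000 ≈ 0.922100
step 3 [1.5y] bond c/2=19/800: DF=(7716751/8000000 − 19/800·(0.962300+0.922100))/(1+19/800) = 1797/2000 ≈ 0.898500
step 4 [2y] bond c/2=1/50: DF=(15113/15625 − 1/50·(0.962300+0.922100+0.898500))/(1+1/50) = 8937/10000 ≈ 0.893700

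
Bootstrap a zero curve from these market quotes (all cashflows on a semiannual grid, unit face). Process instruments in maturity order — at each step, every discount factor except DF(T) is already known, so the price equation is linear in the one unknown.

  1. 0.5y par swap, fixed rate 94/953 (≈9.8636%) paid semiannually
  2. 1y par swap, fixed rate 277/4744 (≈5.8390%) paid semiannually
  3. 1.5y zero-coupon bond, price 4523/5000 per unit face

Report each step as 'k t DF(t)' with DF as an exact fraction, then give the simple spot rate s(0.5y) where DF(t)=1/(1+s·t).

step 1 [0.5y] swap r/2=47/953: DF=(1 − 47/953·(0))/(1+47/953) = 953/1000 ≈ 0.953000
step 2 [1y] swap r/2=277/9488: DF=(1 − 277/9488·(0.953000))/(1+277/9488) = 4723/5000 ≈ 0.944600
step 3 [1.5y] zero: DF = P = 4523/5000 ≈ 0.904600

1 1/2 953/1000
2 1 4723/5000
3 3/2 4523/5000
s(0.5y) = (1/(953/1000) − 1)/(1/2) = 94/953 ≈ 9.8636%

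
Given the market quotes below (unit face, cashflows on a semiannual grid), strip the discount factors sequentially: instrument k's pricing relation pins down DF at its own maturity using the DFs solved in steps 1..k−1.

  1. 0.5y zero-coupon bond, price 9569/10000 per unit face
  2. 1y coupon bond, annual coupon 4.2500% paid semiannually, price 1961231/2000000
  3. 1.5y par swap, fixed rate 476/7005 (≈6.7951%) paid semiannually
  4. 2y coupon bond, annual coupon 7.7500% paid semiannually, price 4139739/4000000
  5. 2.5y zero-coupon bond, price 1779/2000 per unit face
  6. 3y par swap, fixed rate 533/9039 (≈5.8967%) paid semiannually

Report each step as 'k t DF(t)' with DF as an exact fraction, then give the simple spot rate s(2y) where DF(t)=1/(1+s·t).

1 1/2 9569/10000
2 1 9403/10000
3 3/2 1131/1250
4 2 4459/5000
5 5/2 1779/2000
6 3 8401/10000
s(2y) = (1/(4459/5000) − 1)/(2) = 541/8918 ≈ 6.0664%

step 1 [0.5y] zero: DF = P = 9569/10000 ≈ 0.956900
step 2 [1y] bond c/2=17/800: DF=(1961231/2000000 − 17/800·(0.956900))/(1+17/800) = 9403/10000 ≈ 0.940300
step 3 [1.5y] swap r/2=238/7005: DF=(1 − 238/7005·(0.956900+0.940300))/(1+238/7005) = 1131/1250 ≈ 0.904800
step 4 [2y] bond c/2=31/800: DF=(4139739/4000000 − 31/800·(0.956900+0.940300+0.904800))/(1+31/800) = 4459/5000 ≈ 0.891800
step 5 [2.5y] zero: DF = P = 1779/2000 ≈ 0.889500
step 6 [3y] swap r/2=533/18078: DF=(1 − 533/18078·(0.956900+0.940300+0.904800+0.891800+0.889500))/(1+533/18078) = 8401/10000 ≈ 0.840100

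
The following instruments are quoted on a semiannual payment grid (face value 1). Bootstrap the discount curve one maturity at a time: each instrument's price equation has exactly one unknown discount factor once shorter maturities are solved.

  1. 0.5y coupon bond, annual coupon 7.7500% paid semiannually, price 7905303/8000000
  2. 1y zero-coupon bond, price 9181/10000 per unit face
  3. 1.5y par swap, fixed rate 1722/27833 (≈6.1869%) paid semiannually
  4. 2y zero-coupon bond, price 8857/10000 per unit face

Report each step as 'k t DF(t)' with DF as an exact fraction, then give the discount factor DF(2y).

1 1/2 9513/10000
2 1 9181/10000
3 3/2 9139/10000
4 2 8857/10000
DF(2y) = 8857/10000 ≈ 0.885700

step 1 [0.5y] bond c/2=31/800: DF=(7905303/8000000 − 31/800·(0))/(1+31/800) = 9513/10000 ≈ 0.951300
step 2 [1y] zero: DF = P = 9181/10000 ≈ 0.918100
step 3 [1.5y] swap r/2=861/27833: DF=(1 − 861/27833·(0.951300+0.918100))/(1+861/27833) = 9139/10000 ≈ 0.913900
step 4 [2y] zero: DF = P = 8857/10000 ≈ 0.885700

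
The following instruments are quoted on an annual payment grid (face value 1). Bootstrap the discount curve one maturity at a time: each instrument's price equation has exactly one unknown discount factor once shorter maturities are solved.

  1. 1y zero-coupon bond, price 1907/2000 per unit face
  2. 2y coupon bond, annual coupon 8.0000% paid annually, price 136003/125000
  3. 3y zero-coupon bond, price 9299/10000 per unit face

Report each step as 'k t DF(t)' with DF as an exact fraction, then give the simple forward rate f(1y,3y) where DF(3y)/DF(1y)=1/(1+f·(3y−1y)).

step 1 [1y] zero: DF = P = 1907/2000 ≈ 0.953500
step 2 [2y] bond c/1=2/25: DF=(136003/125000 − 2/25·(0.953500))/(1+2/25) = 1171/1250 ≈ 0.936800
step 3 [3y] zero: DF = P = 9299/10000 ≈ 0.929900

1 1 1907/2000
2 2 1171/1250
3 3 9299/10000
f(1y,3y) = ((1907/2000)/(9299/10000) − 1)/(2) = 118/9299 ≈ 1.2690%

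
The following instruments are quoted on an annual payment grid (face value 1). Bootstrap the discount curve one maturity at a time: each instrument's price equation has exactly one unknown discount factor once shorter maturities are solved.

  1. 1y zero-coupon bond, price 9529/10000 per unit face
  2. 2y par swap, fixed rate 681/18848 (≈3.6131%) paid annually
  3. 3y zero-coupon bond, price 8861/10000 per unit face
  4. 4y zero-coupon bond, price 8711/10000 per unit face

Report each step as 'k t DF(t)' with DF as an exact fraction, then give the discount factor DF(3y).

1 1 9529/10000
2 2 9319/10000
3 3 8861/10000
4 4 8711/10000
DF(3y) = 8861/10000 ≈ 0.886100

step 1 [1y] zero: DF = P = 9529/10000 ≈ 0.952900
step 2 [2y] swap r/1=681/18848: DF=(1 − 681/18848·(0.952900))/(1+681/18848) = 9319/10000 ≈ 0.931900
step 3 [3y] zero: DF = P = 8861/10000 ≈ 0.886100
step 4 [4y] zero: DF = P = 8711/10000 ≈ 0.871100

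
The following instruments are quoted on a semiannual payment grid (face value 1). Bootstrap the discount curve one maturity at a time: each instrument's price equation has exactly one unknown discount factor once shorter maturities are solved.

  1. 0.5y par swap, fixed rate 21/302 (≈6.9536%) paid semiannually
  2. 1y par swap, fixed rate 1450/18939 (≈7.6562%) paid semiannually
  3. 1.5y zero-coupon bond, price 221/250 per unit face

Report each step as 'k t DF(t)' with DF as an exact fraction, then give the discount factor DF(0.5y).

1 1/2 604/625
2 1 371/400
3 3/2 221/250
DF(0.5y) = 604/625 ≈ 0.966400

step 1 [0.5y] swap r/2=21/604: DF=(1 − 21/604·(0))/(1+21/604) = 604/625 ≈ 0.966400
step 2 [1y] swap r/2=725/18939: DF=(1 − 725/18939·(0.966400))/(1+725/18939) = 371/400 ≈ 0.927500
step 3 [1.5y] zero: DF = P = 221/250 ≈ 0.884000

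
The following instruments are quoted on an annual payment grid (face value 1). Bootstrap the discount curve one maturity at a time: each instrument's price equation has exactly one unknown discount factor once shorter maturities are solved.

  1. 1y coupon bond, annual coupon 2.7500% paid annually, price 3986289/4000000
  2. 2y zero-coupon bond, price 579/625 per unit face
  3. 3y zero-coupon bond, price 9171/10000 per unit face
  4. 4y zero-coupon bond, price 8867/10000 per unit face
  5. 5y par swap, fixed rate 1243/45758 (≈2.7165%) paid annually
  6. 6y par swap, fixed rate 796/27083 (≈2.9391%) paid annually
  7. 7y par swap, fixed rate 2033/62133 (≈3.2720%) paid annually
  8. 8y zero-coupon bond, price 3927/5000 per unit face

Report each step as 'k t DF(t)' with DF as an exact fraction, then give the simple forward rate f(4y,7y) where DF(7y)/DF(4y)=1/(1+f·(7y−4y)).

step 1 [1y] bond c/1=11/400: DF=(3986289/4000000 − 11/400·(0))/(1+11/400) = 9699/10000 ≈ 0.969900
step 2 [2y] zero: DF = P = 579/625 ≈ 0.926400
step 3 [3y] zero: DF = P = 9171/10000 ≈ 0.917100
step 4 [4y] zero: DF = P = 8867/10000 ≈ 0.886700
step 5 [5y] swap r/1=1243/45758: DF=(1 − 1243/45758·(0.969900+0.926400+0.917100+0.886700))/(1+1243/45758) = 8757/10000 ≈ 0.875700
step 6 [6y] swap r/1=796/27083: DF=(1 − 796/27083·(0.969900+0.926400+0.917100+0.886700+0.875700))/(1+796/27083) = 1051/1250 ≈ 0.840800
step 7 [7y] swap r/1=2033/62133: DF=(1 − 2033/62133·(0.969900+0.926400+0.917100+0.886700+0.875700+0.840800))/(1+2033/62133) = 7967/10000 ≈ 0.796700
step 8 [8y] zero: DF = P = 3927/5000 ≈ 0.785400

1 1 9699/10000
2 2 579/625
3 3 9171/10000
4 4 8867/10000
5 5 8757/10000
6 6 1051/1250
7 7 7967/10000
8 8 3927/5000
f(4y,7y) = ((8867/10000)/(7967/10000) − 1)/(3) = 300/7967 ≈ 3.7655%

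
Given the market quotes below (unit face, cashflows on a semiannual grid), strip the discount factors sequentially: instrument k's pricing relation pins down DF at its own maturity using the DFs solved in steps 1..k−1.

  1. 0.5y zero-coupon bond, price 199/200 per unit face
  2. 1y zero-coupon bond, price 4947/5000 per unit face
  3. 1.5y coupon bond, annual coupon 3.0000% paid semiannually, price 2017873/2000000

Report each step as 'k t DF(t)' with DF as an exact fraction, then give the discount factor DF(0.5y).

1 1/2 199/200
2 1 4947/5000
3 3/2 9647/10000
DF(0.5y) = 199/200 ≈ 0.995000

step 1 [0.5y] zero: DF = P = 199/200 ≈ 0.995000
step 2 [1y] zero: DF = P = 4947/5000 ≈ 0.989400
step 3 [1.5y] bond c/2=3/200: DF=(2017873/2000000 − 3/200·(0.995000+0.989400))/(1+3/200) = 9647/10000 ≈ 0.964700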